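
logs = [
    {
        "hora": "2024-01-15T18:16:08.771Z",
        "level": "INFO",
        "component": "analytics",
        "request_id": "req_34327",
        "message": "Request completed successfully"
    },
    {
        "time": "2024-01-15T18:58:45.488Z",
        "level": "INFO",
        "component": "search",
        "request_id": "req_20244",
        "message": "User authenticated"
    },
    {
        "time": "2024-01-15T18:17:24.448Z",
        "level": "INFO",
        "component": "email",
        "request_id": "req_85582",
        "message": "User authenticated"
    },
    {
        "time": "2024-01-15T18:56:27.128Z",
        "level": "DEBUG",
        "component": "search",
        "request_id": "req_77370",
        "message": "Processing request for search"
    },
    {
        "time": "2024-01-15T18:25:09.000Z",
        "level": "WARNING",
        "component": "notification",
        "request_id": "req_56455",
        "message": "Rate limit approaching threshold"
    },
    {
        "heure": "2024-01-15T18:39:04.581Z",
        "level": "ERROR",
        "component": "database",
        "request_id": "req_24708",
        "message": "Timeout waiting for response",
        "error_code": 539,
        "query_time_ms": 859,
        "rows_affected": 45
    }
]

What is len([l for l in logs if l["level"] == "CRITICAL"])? 0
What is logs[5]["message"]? "Timeout waiting for response"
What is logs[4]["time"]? "2024-01-15T18:25:09.000Z"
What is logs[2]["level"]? "INFO"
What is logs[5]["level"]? "ERROR"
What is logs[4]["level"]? "WARNING"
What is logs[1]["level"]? "INFO"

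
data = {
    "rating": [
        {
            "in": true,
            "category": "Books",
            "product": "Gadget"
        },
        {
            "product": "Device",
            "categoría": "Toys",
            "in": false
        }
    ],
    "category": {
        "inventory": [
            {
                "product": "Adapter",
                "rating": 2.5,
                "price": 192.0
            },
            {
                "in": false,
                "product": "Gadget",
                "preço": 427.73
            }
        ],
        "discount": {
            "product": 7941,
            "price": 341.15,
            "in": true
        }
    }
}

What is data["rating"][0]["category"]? "Books"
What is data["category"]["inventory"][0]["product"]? "Adapter"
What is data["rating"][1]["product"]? "Device"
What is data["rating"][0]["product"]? "Gadget"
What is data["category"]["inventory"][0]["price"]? 192.0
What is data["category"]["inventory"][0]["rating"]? 2.5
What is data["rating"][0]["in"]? True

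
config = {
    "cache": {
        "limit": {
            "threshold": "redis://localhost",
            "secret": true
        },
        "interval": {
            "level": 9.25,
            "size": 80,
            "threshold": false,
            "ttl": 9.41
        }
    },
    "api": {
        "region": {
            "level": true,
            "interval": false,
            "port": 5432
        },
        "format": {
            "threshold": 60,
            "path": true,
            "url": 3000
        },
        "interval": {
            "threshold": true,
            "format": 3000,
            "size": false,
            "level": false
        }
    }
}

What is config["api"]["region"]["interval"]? False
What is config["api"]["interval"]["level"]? False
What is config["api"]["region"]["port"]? 5432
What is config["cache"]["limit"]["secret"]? True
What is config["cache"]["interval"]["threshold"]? False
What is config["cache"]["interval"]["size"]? 80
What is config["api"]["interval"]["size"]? False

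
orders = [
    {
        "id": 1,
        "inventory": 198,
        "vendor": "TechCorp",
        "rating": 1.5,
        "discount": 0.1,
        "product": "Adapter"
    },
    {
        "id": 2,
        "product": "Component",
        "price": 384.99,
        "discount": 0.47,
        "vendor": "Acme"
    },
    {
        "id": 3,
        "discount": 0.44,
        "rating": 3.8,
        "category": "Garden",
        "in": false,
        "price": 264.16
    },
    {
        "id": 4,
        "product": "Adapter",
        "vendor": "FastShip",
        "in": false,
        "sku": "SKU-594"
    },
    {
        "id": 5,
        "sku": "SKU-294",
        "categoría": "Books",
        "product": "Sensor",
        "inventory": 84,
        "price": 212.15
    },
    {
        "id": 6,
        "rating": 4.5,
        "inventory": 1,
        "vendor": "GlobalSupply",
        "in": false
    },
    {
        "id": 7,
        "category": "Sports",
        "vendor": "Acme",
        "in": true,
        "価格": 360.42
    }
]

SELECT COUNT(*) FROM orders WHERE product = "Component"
1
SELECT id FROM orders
[1, 2, 3, 4, 5, 6, 7]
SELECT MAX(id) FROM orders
7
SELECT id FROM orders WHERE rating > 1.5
[3, 6]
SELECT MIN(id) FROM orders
1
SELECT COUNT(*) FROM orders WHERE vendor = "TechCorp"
1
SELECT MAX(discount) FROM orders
0.47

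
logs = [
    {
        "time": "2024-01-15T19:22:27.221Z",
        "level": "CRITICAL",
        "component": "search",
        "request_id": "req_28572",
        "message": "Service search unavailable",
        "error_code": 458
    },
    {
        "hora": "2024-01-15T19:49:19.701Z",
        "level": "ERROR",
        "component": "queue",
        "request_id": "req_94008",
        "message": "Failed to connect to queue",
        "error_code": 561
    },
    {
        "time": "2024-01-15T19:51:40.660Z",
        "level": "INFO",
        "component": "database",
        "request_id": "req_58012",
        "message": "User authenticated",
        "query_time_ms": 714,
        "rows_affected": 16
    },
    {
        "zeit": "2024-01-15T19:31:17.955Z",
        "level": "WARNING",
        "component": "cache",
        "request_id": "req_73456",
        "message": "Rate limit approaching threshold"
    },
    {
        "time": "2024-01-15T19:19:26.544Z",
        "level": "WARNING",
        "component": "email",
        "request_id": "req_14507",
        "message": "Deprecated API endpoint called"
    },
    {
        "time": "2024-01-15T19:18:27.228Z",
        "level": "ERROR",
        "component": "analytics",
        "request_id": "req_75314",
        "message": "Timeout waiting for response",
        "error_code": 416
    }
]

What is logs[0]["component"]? "search"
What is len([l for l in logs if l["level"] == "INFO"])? 1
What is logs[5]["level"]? "ERROR"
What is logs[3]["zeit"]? "2024-01-15T19:31:17.955Z"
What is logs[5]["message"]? "Timeout waiting for response"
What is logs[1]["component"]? "queue"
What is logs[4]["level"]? "WARNING"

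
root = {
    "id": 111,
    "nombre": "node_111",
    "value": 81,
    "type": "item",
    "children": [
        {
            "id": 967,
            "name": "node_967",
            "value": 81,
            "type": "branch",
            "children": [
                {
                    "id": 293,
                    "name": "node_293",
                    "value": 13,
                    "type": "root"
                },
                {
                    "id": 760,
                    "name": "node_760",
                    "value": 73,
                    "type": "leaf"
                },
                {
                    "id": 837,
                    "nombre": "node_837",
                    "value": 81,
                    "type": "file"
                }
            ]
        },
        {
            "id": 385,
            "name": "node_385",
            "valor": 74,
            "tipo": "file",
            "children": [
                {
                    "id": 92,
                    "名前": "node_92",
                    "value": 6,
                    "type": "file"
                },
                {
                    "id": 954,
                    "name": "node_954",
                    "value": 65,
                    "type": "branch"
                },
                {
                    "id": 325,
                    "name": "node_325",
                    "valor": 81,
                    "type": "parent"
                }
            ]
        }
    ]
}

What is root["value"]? 81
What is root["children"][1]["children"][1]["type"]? "branch"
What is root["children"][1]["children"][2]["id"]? 325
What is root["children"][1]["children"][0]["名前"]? "node_92"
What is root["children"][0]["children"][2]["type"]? "file"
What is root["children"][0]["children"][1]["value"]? 73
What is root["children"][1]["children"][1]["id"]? 954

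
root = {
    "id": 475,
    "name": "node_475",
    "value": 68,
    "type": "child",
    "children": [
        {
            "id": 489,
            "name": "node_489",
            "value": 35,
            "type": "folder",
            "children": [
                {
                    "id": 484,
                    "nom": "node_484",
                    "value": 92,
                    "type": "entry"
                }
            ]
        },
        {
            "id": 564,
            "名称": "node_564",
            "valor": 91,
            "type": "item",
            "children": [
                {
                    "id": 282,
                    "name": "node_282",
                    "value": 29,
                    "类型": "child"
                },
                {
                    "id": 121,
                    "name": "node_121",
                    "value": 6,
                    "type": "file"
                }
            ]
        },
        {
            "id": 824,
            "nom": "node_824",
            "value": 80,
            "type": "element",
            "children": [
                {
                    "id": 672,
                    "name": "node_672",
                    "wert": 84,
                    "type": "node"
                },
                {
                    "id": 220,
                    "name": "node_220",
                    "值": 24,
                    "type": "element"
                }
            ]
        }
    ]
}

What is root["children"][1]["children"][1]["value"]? 6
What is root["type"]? "child"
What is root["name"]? "node_475"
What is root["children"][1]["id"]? 564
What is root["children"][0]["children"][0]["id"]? 484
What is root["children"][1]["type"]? "item"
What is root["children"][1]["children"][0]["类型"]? "child"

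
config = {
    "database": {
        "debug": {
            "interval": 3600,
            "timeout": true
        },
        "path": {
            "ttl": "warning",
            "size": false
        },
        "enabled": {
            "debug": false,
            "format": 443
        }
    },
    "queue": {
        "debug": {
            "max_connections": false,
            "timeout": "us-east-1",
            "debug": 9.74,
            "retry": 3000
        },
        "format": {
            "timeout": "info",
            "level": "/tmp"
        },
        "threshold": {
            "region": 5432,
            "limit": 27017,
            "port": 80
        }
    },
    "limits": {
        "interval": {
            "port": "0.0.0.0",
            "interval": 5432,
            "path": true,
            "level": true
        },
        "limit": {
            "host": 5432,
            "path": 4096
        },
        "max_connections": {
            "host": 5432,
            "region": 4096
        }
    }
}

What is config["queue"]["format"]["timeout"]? "info"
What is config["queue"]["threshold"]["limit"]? 27017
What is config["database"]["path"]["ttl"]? "warning"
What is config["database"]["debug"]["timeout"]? True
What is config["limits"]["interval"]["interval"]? 5432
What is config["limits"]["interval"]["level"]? True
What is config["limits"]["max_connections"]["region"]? 4096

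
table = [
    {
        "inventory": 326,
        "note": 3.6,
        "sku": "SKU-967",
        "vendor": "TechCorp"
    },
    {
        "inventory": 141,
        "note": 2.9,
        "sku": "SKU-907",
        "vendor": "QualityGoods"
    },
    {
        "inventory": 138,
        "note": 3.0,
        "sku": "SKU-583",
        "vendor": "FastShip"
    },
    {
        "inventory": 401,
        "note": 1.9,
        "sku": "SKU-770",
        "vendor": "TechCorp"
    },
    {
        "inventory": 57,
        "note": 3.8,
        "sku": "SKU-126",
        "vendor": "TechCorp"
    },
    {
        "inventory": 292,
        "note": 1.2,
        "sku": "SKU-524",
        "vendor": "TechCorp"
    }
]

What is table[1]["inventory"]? 141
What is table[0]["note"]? 3.6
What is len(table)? 6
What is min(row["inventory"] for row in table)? 57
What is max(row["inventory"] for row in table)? 401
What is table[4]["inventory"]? 57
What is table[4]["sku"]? "SKU-126"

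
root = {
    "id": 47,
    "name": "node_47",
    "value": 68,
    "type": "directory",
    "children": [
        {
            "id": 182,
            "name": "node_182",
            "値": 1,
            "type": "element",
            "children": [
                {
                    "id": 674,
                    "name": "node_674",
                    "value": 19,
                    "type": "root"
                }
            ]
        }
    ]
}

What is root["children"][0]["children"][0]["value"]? 19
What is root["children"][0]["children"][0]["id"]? 674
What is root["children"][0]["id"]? 182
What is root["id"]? 47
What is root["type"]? "directory"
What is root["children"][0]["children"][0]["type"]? "root"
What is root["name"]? "node_47"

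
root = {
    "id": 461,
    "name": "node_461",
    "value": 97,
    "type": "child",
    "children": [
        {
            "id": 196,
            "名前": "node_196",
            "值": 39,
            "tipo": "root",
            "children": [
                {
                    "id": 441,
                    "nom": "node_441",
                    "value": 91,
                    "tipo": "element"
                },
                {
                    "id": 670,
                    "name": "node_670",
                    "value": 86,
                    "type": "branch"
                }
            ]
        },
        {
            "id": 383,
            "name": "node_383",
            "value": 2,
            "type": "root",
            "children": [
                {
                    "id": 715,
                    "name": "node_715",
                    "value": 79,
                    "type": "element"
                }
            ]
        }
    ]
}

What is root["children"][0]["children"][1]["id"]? 670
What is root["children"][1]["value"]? 2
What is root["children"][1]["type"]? "root"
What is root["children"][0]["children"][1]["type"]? "branch"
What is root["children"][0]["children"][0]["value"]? 91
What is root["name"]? "node_461"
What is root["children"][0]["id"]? 196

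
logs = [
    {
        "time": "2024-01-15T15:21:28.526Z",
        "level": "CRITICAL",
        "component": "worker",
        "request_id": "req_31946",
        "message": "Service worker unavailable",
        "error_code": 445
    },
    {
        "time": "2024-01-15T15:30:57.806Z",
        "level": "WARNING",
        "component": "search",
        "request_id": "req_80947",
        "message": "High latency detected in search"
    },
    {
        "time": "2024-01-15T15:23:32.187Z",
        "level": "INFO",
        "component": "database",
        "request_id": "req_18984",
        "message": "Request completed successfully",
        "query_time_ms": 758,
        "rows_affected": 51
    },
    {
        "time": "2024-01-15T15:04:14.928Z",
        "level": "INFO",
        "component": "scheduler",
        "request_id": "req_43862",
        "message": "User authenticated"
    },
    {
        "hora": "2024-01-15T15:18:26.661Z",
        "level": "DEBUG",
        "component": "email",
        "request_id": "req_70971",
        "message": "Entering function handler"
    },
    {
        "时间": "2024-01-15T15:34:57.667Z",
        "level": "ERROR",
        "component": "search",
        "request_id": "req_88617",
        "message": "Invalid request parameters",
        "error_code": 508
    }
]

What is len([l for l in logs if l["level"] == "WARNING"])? 1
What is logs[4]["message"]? "Entering function handler"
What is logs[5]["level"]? "ERROR"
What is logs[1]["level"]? "WARNING"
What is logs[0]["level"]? "CRITICAL"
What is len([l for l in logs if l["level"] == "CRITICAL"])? 1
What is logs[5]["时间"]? "2024-01-15T15:34:57.667Z"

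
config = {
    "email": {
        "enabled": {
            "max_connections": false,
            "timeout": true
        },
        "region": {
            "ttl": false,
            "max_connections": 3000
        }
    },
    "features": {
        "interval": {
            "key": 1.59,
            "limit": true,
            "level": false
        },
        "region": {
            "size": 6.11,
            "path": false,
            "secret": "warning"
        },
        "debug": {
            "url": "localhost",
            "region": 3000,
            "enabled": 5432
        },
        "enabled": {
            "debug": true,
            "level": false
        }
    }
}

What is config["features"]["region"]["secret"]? "warning"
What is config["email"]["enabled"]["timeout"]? True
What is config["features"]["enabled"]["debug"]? True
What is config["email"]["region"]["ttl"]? False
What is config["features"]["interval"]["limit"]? True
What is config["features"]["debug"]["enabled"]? 5432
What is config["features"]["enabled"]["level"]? False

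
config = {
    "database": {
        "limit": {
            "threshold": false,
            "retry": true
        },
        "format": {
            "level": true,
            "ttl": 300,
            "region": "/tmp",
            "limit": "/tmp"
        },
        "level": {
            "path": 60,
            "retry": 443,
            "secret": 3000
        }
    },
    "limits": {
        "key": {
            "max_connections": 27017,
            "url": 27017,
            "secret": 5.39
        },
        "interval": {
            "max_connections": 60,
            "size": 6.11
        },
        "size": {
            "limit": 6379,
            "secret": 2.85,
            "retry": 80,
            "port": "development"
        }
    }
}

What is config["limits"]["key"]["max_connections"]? 27017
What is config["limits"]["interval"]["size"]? 6.11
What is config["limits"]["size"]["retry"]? 80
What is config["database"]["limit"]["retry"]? True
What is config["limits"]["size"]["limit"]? 6379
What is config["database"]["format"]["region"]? "/tmp"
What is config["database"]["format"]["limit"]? "/tmp"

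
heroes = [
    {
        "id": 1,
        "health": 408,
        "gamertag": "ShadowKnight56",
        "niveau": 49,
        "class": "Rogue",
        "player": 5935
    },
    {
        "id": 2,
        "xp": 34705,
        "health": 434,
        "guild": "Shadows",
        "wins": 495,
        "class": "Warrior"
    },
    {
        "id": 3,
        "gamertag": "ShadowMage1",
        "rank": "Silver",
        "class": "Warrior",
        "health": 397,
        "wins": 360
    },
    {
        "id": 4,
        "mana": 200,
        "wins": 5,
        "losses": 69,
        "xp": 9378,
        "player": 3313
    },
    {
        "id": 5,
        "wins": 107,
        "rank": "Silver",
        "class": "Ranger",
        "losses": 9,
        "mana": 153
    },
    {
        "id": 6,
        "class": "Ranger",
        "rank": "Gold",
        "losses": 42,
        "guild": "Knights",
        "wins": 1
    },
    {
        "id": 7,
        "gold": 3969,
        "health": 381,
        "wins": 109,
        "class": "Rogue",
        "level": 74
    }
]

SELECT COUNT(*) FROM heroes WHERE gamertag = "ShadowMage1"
1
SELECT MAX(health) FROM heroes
434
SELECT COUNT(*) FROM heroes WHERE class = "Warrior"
2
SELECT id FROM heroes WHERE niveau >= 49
[1]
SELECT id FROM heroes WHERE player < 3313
[]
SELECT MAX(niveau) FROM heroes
49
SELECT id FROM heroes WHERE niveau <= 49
[1]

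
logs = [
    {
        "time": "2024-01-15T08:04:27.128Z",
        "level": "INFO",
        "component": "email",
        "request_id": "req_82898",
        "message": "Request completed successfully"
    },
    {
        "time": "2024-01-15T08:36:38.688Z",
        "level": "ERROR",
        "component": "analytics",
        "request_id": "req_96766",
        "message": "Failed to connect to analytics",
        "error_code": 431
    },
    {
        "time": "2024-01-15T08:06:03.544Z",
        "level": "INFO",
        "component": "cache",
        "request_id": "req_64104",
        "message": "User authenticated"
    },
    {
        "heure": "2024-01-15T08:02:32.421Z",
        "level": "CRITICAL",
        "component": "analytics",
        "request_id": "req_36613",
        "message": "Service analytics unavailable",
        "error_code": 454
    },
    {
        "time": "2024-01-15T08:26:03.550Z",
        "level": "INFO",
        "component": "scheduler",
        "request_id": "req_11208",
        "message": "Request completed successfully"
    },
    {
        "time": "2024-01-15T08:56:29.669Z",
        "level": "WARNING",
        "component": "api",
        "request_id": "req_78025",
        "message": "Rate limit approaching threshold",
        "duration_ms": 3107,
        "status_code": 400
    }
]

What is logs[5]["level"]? "WARNING"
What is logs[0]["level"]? "INFO"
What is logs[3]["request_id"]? "req_36613"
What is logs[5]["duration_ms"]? 3107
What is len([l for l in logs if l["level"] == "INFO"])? 3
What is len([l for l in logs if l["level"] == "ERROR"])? 1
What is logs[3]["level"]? "CRITICAL"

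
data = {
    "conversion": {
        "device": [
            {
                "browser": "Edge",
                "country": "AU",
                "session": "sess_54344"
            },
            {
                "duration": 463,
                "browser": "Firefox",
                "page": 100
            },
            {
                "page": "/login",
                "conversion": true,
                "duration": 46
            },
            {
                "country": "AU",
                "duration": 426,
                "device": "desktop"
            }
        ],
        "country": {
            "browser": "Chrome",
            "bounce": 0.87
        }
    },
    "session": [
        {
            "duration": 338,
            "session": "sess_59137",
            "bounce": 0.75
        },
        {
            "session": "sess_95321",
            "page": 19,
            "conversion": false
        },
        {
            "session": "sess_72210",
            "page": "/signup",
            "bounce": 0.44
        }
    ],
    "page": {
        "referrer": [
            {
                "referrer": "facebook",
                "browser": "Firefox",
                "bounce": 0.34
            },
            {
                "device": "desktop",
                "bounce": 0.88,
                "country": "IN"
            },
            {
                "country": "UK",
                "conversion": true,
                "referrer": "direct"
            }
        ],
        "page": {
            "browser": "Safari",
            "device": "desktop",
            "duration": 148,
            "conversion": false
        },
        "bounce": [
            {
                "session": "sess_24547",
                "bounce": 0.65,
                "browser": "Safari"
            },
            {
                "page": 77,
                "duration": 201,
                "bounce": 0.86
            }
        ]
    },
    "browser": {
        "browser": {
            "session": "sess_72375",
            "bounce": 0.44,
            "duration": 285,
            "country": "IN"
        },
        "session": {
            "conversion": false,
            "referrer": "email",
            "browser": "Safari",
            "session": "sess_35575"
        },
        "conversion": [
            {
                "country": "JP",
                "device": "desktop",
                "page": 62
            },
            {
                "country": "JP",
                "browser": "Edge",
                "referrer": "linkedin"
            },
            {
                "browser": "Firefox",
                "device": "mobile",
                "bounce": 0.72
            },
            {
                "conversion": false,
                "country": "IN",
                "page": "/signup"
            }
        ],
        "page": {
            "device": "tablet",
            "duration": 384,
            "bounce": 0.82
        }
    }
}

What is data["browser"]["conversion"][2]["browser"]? "Firefox"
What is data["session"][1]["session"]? "sess_95321"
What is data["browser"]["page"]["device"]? "tablet"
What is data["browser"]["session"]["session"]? "sess_35575"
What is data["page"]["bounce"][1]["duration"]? 201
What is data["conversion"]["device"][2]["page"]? "/login"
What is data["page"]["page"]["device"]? "desktop"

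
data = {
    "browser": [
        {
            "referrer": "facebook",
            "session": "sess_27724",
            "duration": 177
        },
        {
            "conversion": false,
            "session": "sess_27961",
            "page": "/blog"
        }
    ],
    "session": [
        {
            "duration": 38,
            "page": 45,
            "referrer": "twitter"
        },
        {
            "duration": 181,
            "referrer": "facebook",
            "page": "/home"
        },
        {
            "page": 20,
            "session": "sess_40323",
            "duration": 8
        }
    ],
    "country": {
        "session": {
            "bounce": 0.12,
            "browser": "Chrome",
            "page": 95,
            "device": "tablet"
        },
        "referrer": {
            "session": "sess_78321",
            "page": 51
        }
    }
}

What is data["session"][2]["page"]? 20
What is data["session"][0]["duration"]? 38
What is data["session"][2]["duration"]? 8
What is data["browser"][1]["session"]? "sess_27961"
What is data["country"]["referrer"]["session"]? "sess_78321"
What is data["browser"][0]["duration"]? 177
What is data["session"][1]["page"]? "/home"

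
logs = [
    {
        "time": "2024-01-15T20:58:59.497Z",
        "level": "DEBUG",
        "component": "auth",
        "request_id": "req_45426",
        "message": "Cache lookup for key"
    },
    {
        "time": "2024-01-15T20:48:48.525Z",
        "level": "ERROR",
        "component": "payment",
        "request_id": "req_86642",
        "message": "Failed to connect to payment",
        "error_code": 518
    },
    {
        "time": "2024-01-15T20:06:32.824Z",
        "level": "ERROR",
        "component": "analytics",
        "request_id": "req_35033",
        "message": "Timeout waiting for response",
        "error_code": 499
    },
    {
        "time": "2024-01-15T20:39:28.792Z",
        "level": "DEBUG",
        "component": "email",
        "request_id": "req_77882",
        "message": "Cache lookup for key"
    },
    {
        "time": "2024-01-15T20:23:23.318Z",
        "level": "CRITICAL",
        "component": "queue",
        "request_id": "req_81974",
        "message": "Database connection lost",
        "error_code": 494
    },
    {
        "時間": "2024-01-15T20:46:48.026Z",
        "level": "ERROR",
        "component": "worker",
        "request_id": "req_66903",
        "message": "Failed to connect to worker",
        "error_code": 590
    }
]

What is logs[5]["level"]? "ERROR"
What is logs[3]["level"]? "DEBUG"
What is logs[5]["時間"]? "2024-01-15T20:46:48.026Z"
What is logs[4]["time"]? "2024-01-15T20:23:23.318Z"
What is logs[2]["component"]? "analytics"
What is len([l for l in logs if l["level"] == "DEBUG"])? 2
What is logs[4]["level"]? "CRITICAL"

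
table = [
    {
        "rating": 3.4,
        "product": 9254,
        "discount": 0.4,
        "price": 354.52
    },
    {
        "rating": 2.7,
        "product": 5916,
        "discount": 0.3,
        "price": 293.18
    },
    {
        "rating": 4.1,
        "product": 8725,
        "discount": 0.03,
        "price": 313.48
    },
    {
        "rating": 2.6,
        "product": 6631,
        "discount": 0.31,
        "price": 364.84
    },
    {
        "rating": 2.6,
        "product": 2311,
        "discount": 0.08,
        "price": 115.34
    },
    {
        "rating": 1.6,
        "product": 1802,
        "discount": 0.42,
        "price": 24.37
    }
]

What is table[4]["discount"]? 0.08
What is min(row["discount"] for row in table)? 0.03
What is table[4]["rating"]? 2.6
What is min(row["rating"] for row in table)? 1.6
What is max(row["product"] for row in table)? 9254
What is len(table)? 6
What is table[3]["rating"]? 2.6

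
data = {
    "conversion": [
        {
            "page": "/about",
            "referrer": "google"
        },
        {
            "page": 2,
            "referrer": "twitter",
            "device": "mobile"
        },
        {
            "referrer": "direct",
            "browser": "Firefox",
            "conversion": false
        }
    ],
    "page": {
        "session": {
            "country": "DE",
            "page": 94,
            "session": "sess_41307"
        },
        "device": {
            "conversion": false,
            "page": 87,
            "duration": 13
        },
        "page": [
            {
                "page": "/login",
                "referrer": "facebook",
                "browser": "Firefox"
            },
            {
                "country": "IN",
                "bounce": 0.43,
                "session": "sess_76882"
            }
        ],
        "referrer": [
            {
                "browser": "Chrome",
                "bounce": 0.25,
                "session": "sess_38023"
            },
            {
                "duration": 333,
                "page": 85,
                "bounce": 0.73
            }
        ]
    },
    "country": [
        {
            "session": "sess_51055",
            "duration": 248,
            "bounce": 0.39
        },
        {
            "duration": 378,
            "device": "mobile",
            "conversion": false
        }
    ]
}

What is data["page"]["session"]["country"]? "DE"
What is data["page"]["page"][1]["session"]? "sess_76882"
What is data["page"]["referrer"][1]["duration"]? 333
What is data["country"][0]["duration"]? 248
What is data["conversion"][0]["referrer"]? "google"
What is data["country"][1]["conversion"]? False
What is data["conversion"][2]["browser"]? "Firefox"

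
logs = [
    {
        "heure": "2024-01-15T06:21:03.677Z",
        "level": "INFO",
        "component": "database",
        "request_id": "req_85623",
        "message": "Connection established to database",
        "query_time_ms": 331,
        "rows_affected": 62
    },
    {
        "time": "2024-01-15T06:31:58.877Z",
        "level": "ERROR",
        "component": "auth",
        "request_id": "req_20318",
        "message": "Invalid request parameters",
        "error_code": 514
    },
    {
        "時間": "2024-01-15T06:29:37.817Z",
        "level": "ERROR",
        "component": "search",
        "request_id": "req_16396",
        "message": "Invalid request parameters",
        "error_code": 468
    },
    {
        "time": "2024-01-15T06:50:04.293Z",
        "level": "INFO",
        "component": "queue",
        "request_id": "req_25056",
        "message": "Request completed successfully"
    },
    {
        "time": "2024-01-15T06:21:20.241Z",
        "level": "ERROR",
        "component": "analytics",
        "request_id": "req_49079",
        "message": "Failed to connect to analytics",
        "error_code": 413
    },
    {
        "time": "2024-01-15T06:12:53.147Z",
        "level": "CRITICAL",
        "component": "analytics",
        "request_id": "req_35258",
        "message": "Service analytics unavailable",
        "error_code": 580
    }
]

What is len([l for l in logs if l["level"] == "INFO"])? 2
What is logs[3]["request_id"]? "req_25056"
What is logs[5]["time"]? "2024-01-15T06:12:53.147Z"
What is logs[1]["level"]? "ERROR"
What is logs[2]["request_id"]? "req_16396"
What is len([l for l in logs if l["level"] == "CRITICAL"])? 1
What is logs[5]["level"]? "CRITICAL"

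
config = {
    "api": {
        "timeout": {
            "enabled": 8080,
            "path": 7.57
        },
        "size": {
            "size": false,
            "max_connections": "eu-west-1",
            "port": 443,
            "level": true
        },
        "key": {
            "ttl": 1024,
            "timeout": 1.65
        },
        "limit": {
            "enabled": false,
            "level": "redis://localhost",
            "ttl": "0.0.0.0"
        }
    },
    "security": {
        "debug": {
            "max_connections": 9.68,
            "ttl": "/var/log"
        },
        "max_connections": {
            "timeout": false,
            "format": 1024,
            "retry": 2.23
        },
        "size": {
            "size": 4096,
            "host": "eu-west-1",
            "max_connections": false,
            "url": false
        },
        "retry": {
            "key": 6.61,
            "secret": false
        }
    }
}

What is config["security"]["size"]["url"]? False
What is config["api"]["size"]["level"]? True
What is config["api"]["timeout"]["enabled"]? 8080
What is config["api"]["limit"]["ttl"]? "0.0.0.0"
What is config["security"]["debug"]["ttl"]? "/var/log"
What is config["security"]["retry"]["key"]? 6.61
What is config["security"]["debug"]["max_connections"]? 9.68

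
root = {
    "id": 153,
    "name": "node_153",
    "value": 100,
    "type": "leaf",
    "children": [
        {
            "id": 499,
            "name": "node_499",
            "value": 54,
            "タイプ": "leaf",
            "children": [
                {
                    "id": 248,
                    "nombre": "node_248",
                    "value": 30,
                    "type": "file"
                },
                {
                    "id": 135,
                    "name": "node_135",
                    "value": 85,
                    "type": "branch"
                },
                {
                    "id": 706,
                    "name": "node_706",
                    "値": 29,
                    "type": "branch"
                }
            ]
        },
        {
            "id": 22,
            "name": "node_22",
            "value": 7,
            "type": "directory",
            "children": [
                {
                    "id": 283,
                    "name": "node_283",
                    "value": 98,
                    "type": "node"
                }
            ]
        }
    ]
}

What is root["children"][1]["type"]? "directory"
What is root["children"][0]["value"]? 54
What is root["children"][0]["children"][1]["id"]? 135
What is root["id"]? 153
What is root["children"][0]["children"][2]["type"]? "branch"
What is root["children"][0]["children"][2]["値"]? 29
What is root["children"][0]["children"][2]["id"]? 706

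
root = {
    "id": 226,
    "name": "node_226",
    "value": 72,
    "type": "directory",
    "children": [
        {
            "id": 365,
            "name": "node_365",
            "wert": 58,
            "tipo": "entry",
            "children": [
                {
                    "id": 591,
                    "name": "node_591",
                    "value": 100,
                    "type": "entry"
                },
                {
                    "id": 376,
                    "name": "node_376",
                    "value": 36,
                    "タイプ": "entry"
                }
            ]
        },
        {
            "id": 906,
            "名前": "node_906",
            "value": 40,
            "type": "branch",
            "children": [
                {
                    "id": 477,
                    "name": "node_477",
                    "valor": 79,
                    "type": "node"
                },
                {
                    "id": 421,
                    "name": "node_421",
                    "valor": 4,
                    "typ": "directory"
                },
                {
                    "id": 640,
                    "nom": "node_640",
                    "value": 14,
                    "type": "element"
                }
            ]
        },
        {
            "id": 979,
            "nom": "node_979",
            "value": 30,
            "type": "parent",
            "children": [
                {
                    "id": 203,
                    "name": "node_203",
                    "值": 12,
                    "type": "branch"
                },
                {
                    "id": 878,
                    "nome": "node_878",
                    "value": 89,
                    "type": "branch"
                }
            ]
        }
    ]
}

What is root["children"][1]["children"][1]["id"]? 421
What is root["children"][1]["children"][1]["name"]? "node_421"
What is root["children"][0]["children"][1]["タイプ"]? "entry"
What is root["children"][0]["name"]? "node_365"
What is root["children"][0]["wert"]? 58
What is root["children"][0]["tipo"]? "entry"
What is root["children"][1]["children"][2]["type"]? "element"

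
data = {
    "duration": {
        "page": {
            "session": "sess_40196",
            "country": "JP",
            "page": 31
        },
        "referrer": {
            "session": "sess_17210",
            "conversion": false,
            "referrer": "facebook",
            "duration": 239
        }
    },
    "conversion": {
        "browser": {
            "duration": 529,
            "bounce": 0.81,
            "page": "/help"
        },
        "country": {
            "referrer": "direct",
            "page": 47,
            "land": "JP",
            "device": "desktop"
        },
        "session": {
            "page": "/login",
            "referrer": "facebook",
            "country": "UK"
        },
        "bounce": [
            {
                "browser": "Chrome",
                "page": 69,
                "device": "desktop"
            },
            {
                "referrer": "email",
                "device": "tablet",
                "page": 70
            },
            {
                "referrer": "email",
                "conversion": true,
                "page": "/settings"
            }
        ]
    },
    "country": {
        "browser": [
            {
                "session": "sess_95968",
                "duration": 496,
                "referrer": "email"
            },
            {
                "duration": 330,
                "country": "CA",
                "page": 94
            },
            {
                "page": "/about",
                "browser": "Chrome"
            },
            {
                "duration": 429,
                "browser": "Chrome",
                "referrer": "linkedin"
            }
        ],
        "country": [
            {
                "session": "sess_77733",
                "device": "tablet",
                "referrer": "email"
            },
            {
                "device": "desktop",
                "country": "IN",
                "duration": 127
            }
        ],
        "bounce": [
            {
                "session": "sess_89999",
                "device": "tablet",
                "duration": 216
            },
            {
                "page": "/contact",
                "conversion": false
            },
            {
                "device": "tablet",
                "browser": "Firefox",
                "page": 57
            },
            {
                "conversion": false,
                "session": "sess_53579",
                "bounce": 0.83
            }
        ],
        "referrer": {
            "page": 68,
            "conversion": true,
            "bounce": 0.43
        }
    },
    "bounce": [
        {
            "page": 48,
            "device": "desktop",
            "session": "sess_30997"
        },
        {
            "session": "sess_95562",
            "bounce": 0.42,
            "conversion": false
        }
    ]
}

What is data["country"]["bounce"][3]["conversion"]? False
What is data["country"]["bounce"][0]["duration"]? 216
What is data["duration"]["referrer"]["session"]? "sess_17210"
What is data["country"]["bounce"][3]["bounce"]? 0.83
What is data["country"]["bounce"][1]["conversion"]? False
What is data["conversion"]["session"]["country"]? "UK"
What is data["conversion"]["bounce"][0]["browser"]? "Chrome"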